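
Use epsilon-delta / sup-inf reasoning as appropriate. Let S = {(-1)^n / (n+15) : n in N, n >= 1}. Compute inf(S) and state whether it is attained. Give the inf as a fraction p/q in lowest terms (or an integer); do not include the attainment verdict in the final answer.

Analysis:
- Values: -1/16, 1/17, -1/18, 1/19, -1/20, ...
- Positive terms (even n): 1/(2+15), 1/(4+15), ... decreasing -> max = 1/17 (n=2).
- Negative terms (odd n): -1/(1+15), -1/(3+15), ... increasing -> min = -1/16 (n=1).
- So sup = 1/17 (attained at n=2); inf = -1/16 (attained at n=1).
Conclusion: inf(S) = -1/16, attained in S.

-1/16


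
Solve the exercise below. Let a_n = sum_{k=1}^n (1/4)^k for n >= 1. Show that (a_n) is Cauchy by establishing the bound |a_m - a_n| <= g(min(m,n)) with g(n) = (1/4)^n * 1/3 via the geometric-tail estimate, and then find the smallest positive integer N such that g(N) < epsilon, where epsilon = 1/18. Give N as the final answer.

For m > n >= 1: |a_m - a_n| = sum_{k=n+1}^m (1/4)^k < sum_{k=n+1}^infinity (1/4)^k = (1/4)^(n+1) / (1 - 1/4) = (1/4)^n * (1/4) * (4/3) = (1/4)^n * 1/3.
So g(n) = (1/4)^n / 3. Since g(n) -> 0, (a_n) is Cauchy.
Now solve g(N) < 1/18: (1/4)^N / 3 < 1/18 <=> 4^N > 1 / (3 * 1/18) = 6.
Check powers of 4: 4^1 = 4 <= 6, 4^2 = 16 > 6.
So the smallest such N is 2. Check: g(2) = 1/(3 * 16) = 1/48 < 1/18.

2


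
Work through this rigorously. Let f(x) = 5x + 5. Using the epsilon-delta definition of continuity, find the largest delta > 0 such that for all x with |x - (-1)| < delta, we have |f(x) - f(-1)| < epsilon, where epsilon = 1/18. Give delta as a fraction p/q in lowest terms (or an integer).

We compute f(-1) = 5*(-1) + 5 = 0.
|f(x) - f(-1)| = |5x + 5 - (0)| = |5(x - (-1))| = 5|x - (-1)|.
We need 5|x - (-1)| < 1/18, i.e. |x - (-1)| < 1/18 / 5 = 1/90.
So any delta <= 1/90 works. Conversely, if delta > 1/90, then x = -1 + 1/90 satisfies |x - (-1)| = 1/90 < delta but |f(x) - f(-1)| = 5 * 1/90 = 1/18, which is not < 1/18; so no larger delta works.
Hence the largest such delta is 1/90.

1/90


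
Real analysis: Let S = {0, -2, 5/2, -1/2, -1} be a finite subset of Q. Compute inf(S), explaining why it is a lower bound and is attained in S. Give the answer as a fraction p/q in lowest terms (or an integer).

S is finite, so inf(S) = min(S).
Sorted increasing:
-2, -1, -1/2, 0, 5/2
The extremum is -2.
For every x in S, x >= -2. And -2 is in S, so it is attained.
Therefore inf(S) = -2.

-2


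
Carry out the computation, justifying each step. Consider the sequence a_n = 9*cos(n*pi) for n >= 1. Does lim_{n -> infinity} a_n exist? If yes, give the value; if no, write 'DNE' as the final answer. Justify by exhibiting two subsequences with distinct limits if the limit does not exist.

Examine the behaviour of a_n along subsequences.
cos(n*pi) = (-1)^n, so a_n = 9*(-1)^n. a_{2k} = 9 -> 9. a_{2k+1} = -9 -> -9.
Since these two subsequential limits are 9 and -9, distinct, the full sequence cannot converge (a convergent sequence has all subsequences tending to the same limit). So lim a_n does not exist.

DNE


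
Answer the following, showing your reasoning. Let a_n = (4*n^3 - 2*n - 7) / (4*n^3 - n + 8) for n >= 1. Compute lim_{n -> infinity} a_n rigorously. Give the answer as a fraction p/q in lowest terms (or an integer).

Divide numerator and denominator by n^3, the highest power:
numerator / n^3 = 4 - 2/n^2 - 7/n^3
denominator / n^3 = 4 - 1/n^2 + 8/n^3
As n -> infinity, all terms of the form c/n^k (k >= 1) tend to 0.
So numerator / n^3 -> 4 and denominator / n^3 -> 4.
Therefore lim a_n = 1.

1


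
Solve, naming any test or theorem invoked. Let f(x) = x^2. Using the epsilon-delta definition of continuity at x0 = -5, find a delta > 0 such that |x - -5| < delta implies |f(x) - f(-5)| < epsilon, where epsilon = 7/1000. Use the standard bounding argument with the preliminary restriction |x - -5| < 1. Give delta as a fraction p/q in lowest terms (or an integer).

Factor: |x^2 - (-5)^2| = |x - -5| * |x + -5|.
Impose |x - -5| < 1 first. Then |x + -5| = |(x - -5) + 2*(-5)| <= |x - -5| + 2*|-5| < 1 + 10 = 11.
So |x^2 - (-5)^2| < delta * 11.
We need delta * 11 <= 7/1000, i.e. delta <= 7/1000/11 = 7/11000.
Since 7/11000 < 1, this is tighter than 1; take delta = 7/11000.
So delta = 7/11000 works.

7/11000


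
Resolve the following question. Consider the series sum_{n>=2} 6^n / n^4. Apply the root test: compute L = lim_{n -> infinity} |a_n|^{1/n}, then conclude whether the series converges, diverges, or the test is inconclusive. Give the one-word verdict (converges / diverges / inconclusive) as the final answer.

Let a_n denote the general term. Form |a_n|^(1/n) and simplify:
|a_n|^(1/n) = 6/n^(4/n)
Take the limit as n -> infinity: L = 6.
Since L = 6 > 1, the root test implies divergence.

diverges


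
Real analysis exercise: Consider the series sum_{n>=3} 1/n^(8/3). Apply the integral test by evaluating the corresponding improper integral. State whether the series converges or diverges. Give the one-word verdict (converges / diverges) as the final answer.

Let f(x) = x^(-8/3). Then f is positive, continuous, and decreasing on [3, infinity), so the integral test applies.
Compute the improper integral int_{3}^infinity f(x) dx:
  antiderivative F(x) = -3/(5*x^(5/3)).
  As x -> infinity, F(x) -> 0 (since p = 8/3 > 1).
  So int = F(infinity) - F(3) = 0 - (-3^(1/3)/15) = 3^(1/3)/15.
  Finite, so by the integral test, the series converges.

converges


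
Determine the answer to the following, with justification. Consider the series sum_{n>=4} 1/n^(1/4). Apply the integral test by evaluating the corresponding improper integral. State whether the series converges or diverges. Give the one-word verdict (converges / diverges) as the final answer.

Let f(x) = x^(-1/4). Then f is positive, continuous, and decreasing on [4, infinity), so the integral test applies.
Compute the improper integral int_{4}^infinity f(x) dx:
  antiderivative F(x) = 4*x^(3/4)/3.
  As x -> infinity, F(x) -> infinity (since p = 1/4 < 1).
  So the integral diverges. By the integral test, the series diverges.

diverges


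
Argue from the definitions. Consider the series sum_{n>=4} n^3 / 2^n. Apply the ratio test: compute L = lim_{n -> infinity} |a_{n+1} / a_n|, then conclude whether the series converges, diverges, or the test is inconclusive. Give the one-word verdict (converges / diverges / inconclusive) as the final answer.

Let a_n denote the general term. Form the ratio a_{n+1}/a_n and simplify:
a_{n+1}/a_n = (n + 1)^3/(2*n^3)
Take the limit as n -> infinity: L = 1/2.
Since L = 1/2 < 1, the ratio test implies the series converges.

converges


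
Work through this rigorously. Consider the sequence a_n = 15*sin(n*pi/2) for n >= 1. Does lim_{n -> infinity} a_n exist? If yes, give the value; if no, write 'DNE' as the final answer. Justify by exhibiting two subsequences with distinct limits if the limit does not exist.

Examine the behaviour of a_n along subsequences.
a_{4k+1} = 15*sin(pi/2 + 2k*pi) = 15 -> 15. a_{4k+3} = 15*sin(3pi/2 + 2k*pi) = -15 -> -15.
Since these two subsequential limits are 15 and -15, distinct, the full sequence cannot converge (a convergent sequence has all subsequences tending to the same limit). So lim a_n does not exist.

DNE


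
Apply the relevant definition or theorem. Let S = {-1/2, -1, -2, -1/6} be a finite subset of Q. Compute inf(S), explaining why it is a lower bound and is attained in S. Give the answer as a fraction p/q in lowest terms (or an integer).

S is finite, so inf(S) = min(S).
Sorted increasing:
-2, -1, -1/2, -1/6
The extremum is -2.
For every x in S, x >= -2. And -2 is in S, so it is attained.
Therefore inf(S) = -2.

-2


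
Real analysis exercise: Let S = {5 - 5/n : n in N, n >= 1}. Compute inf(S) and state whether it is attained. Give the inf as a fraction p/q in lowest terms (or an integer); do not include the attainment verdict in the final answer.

Analysis:
- Values: 0, 5/2, 10/3, 15/4, ... strictly increasing.
- Minimum is 0 (n=1); inf = 0 (attained).
- 5 - 5/n -> 5 from below; sup = 5, not attained.
Conclusion: inf(S) = 0, attained in S.

0


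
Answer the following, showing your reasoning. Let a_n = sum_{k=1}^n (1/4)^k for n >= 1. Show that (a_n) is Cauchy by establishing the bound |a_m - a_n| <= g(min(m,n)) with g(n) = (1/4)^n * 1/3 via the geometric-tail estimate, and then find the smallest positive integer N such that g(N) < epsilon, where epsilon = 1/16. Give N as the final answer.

For m > n >= 1: |a_m - a_n| = sum_{k=n+1}^m (1/4)^k < sum_{k=n+1}^infinity (1/4)^k = (1/4)^(n+1) / (1 - 1/4) = (1/4)^n * (1/4) * (4/3) = (1/4)^n * 1/3.
So g(n) = (1/4)^n / 3. Since g(n) -> 0, (a_n) is Cauchy.
Now solve g(N) < 1/16: (1/4)^N / 3 < 1/16 <=> 4^N > 1 / (3 * 1/16) = 16/3.
Check powers of 4: 4^1 = 4 <= 16/3, 4^2 = 16 > 16/3.
So the smallest such N is 2. Check: g(2) = 1/(3 * 16) = 1/48 < 1/16.

2


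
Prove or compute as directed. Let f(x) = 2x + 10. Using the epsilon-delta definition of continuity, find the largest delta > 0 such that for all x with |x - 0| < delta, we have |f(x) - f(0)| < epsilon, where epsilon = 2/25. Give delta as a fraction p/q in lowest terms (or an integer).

We compute f(0) = 2*(0) + 10 = 10.
|f(x) - f(0)| = |2x + 10 - (10)| = |2(x - 0)| = 2|x - 0|.
We need 2|x - 0| < 2/25, i.e. |x - 0| < 2/25 / 2 = 1/25.
So any delta <= 1/25 works. Conversely, if delta > 1/25, then x = 0 + 1/25 satisfies |x - 0| = 1/25 < delta but |f(x) - f(0)| = 2 * 1/25 = 2/25, which is not < 2/25; so no larger delta works.
Hence the largest such delta is 1/25.

1/25


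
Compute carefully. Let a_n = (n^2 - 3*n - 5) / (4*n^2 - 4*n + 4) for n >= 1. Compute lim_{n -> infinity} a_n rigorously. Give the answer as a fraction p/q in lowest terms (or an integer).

Divide numerator and denominator by n^2, the highest power:
numerator / n^2 = 1 - 3/n - 5/n^2
denominator / n^2 = 4 - 4/n + 4/n^2
As n -> infinity, all terms of the form c/n^k (k >= 1) tend to 0.
So numerator / n^2 -> 1 and denominator / n^2 -> 4.
Therefore lim a_n = 1/4.

1/4


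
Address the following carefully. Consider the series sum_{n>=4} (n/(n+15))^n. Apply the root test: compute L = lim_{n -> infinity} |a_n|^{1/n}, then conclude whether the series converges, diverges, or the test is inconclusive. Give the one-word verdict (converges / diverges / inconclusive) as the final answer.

Let a_n denote the general term. Form |a_n|^(1/n) and simplify:
|a_n|^(1/n) = n/(n + 15)
Take the limit as n -> infinity: L = 1.
Since L = 1, the root test is inconclusive. (In fact a_n = (n/(n+15))^n -> e^(-15) != 0, so the nth-term test shows divergence; but the root test itself gives no conclusion.)

inconclusive


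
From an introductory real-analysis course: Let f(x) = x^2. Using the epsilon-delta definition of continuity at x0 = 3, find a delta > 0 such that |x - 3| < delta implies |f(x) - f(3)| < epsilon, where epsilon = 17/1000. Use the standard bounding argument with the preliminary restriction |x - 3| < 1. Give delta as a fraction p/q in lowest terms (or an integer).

Factor: |x^2 - (3)^2| = |x - 3| * |x + 3|.
Impose |x - 3| < 1 first. Then |x + 3| = |(x - 3) + 2*(3)| <= |x - 3| + 2*|3| < 1 + 6 = 7.
So |x^2 - (3)^2| < delta * 7.
We need delta * 7 <= 17/1000, i.e. delta <= 17/1000/7 = 17/7000.
Since 17/7000 < 1, this is tighter than 1; take delta = 17/7000.
So delta = 17/7000 works.

17/7000


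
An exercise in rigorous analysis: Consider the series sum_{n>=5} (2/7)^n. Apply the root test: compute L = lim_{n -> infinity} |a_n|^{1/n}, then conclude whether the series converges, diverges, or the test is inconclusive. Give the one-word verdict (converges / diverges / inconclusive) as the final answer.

Let a_n denote the general term. Form |a_n|^(1/n) and simplify:
|a_n|^(1/n) = 2/7
Take the limit as n -> infinity: L = 2/7.
Since L = 2/7 < 1, the root test implies convergence.

converges


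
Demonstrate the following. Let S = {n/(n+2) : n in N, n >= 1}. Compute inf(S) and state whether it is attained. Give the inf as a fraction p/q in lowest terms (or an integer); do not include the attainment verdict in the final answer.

Analysis:
- Values: 1/3, 1/2, 3/5, 2/3, ... strictly increasing.
- Minimum is 1/3 (n=1); inf = 1/3 (attained).
- n/(n+2) = 1 - 2/(n+2) -> 1 from below as n -> infinity, and never equals 1.
- So sup = 1 (not attained).
Conclusion: inf(S) = 1/3, attained in S.

1/3


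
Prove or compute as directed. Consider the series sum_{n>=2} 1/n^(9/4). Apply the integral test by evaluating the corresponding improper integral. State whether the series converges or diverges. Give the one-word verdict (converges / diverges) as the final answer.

Let f(x) = x^(-9/4). Then f is positive, continuous, and decreasing on [2, infinity), so the integral test applies.
Compute the improper integral int_{2}^infinity f(x) dx:
  antiderivative F(x) = -4/(5*x^(5/4)).
  As x -> infinity, F(x) -> 0 (since p = 9/4 > 1).
  So int = F(infinity) - F(2) = 0 - (-2^(3/4)/5) = 2^(3/4)/5.
  Finite, so by the integral test, the series converges.

converges


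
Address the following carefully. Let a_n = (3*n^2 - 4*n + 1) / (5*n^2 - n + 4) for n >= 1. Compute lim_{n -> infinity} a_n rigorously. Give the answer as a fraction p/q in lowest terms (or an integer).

Divide numerator and denominator by n^2, the highest power:
numerator / n^2 = 3 - 4/n + n^(-2)
denominator / n^2 = 5 - 1/n + 4/n^2
As n -> infinity, all terms of the form c/n^k (k >= 1) tend to 0.
So numerator / n^2 -> 3 and denominator / n^2 -> 5.
Therefore lim a_n = 3/5.

3/5


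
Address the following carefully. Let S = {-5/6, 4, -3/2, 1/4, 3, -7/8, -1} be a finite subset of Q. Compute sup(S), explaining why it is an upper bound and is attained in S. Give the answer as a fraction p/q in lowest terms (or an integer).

S is finite, so sup(S) = max(S).
Sorted decreasing:
4, 3, 1/4, -5/6, -7/8, -1, -3/2
The extremum is 4.
For every x in S, x <= 4. And 4 is in S, so it is attained.
Therefore sup(S) = 4.

4


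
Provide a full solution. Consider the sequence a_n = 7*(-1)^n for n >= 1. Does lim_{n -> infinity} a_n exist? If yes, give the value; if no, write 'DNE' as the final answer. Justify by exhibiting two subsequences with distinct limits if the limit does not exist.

Examine the behaviour of a_n along subsequences.
Even-n subsequence a_{2k} = 7 -> 7. Odd-n subsequence a_{2k+1} = -7 -> -7.
Since these two subsequential limits are 7 and -7, distinct, the full sequence cannot converge (a convergent sequence has all subsequences tending to the same limit). So lim a_n does not exist.

DNE


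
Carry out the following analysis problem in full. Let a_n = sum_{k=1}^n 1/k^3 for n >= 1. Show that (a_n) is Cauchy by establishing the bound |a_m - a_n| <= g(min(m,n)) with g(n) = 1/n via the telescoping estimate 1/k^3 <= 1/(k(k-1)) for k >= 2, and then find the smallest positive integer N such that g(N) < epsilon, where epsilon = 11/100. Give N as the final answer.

For m > n >= 1: |a_m - a_n| = sum_{k=n+1}^m 1/k^3.
Use 1/k^3 <= 1/(k(k-1)) = 1/(k-1) - 1/k for k >= 2 (which holds since k^3 >= k^2 >= k(k-1) for k >= 2):
sum_{k=n+1}^m 1/k^3 <= sum_{k=n+1}^m (1/(k-1) - 1/k) = 1/n - 1/m <= 1/n.
By symmetry the same bound holds with n,m swapped, so |a_m - a_n| <= 1/min(m,n) = g(min(m,n)). Since g(n) -> 0, (a_n) is Cauchy.
Now solve g(N) < 11/100: 1/N < 11/100 <=> N > 1/(11/100) = 100/11.
The smallest integer strictly greater than 100/11 is N = 10.
Check: g(10) = 1/10 < 11/100; g(9) = 1/9 >= 11/100. So N = 10.

10


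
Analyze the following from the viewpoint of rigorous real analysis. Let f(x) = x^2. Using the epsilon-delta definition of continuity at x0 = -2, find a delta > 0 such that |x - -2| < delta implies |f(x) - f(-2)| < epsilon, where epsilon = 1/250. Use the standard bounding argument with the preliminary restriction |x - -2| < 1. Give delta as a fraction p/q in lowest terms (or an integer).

Factor: |x^2 - (-2)^2| = |x - -2| * |x + -2|.
Impose |x - -2| < 1 first. Then |x + -2| = |(x - -2) + 2*(-2)| <= |x - -2| + 2*|-2| < 1 + 4 = 5.
So |x^2 - (-2)^2| < delta * 5.
We need delta * 5 <= 1/250, i.e. delta <= 1/250/5 = 1/1250.
Since 1/1250 < 1, this is tighter than 1; take delta = 1/1250.
So delta = 1/1250 works.

1/1250


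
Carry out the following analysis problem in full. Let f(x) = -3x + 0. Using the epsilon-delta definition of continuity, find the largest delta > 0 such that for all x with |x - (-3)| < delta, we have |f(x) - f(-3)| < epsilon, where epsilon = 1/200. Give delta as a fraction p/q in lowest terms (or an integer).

We compute f(-3) = -3*(-3) + 0 = 9.
|f(x) - f(-3)| = |-3x + 0 - (9)| = |-3(x - (-3))| = 3|x - (-3)|.
We need 3|x - (-3)| < 1/200, i.e. |x - (-3)| < 1/200 / 3 = 1/600.
So any delta <= 1/600 works. Conversely, if delta > 1/600, then x = -3 + 1/600 satisfies |x - (-3)| = 1/600 < delta but |f(x) - f(-3)| = 3 * 1/600 = 1/200, which is not < 1/200; so no larger delta works.
Hence the largest such delta is 1/600.

1/600


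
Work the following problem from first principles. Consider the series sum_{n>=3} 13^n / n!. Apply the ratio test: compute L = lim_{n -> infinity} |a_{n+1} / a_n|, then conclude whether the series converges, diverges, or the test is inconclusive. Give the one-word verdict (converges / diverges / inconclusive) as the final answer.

Let a_n denote the general term. Form the ratio a_{n+1}/a_n and simplify:
a_{n+1}/a_n = 13/(n + 1)
Take the limit as n -> infinity: L = 0.
Since L = 0 < 1, the ratio test implies the series converges.

converges


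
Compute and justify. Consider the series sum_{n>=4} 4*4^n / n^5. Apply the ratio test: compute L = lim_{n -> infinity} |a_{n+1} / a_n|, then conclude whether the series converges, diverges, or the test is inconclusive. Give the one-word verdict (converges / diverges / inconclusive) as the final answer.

Let a_n denote the general term. Form the ratio a_{n+1}/a_n and simplify:
a_{n+1}/a_n = 4*n^5/(n + 1)^5
Take the limit as n -> infinity: L = 4.
Since L = 4 > 1 (or L = infinity), the ratio test implies the series diverges.

diverges


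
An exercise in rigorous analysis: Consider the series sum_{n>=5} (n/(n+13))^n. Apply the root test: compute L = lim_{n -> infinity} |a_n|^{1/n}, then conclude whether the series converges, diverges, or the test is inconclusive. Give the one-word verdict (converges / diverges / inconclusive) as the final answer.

Let a_n denote the general term. Form |a_n|^(1/n) and simplify:
|a_n|^(1/n) = n/(n + 13)
Take the limit as n -> infinity: L = 1.
Since L = 1, the root test is inconclusive. (In fact a_n = (n/(n+13))^n -> e^(-13) != 0, so the nth-term test shows divergence; but the root test itself gives no conclusion.)

inconclusive


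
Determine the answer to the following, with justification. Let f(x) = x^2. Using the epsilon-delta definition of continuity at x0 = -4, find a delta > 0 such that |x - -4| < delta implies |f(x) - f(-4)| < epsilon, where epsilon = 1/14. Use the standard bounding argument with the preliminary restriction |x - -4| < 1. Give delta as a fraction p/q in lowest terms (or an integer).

Factor: |x^2 - (-4)^2| = |x - -4| * |x + -4|.
Impose |x - -4| < 1 first. Then |x + -4| = |(x - -4) + 2*(-4)| <= |x - -4| + 2*|-4| < 1 + 8 = 9.
So |x^2 - (-4)^2| < delta * 9.
We need delta * 9 <= 1/14, i.e. delta <= 1/14/9 = 1/126.
Since 1/126 < 1, this is tighter than 1; take delta = 1/126.
So delta = 1/126 works.

1/126


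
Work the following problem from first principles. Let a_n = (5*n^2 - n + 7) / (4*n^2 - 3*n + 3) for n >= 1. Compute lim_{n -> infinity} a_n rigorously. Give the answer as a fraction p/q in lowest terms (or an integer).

Divide numerator and denominator by n^2, the highest power:
numerator / n^2 = 5 - 1/n + 7/n^2
denominator / n^2 = 4 - 3/n + 3/n^2
As n -> infinity, all terms of the form c/n^k (k >= 1) tend to 0.
So numerator / n^2 -> 5 and denominator / n^2 -> 4.
Therefore lim a_n = 5/4.

5/4


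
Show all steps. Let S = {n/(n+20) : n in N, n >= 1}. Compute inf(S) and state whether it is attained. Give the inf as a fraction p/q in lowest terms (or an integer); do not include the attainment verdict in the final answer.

Analysis:
- Values: 1/21, 1/11, 3/23, 1/6, ... strictly increasing.
- Minimum is 1/21 (n=1); inf = 1/21 (attained).
- n/(n+20) = 1 - 20/(n+20) -> 1 from below as n -> infinity, and never equals 1.
- So sup = 1 (not attained).
Conclusion: inf(S) = 1/21, attained in S.

1/21


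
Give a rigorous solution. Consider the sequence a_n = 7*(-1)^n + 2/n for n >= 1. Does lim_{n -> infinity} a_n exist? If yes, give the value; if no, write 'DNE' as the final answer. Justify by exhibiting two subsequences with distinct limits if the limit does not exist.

Examine the behaviour of a_n along subsequences.
a_{2k} = 7 + 2/(2k) -> 7. a_{2k+1} = -7 + 2/(2k+1) -> -7.
Since these two subsequential limits are 7 and -7, distinct, the full sequence cannot converge (a convergent sequence has all subsequences tending to the same limit). So lim a_n does not exist.

DNE


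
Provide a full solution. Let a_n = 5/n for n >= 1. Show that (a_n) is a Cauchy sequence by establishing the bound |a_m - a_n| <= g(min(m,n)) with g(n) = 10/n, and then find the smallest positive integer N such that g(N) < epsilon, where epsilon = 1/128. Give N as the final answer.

For any m, n >= 1, by the triangle inequality:
|a_m - a_n| = |5/m - 5/n| <= 5*1/m + 5*1/n <= 10/min(m,n).
So g(n) = 10/n bounds the Cauchy difference. Since g(n) -> 0, (a_n) is Cauchy.
Now solve g(N) < 1/128: 10/N < 1/128 <=> N > 10 / (1/128) = 1280.
The smallest integer strictly greater than 1280 is N = 1281.
Check: g(1281) = 10/1281 = 10/1281 < 1/128; g(1280) = 1/128 >= 1/128. So N = 1281.

1281


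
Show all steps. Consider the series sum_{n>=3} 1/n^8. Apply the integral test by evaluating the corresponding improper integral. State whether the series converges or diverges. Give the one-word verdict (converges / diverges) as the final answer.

Let f(x) = x^(-8). Then f is positive, continuous, and decreasing on [3, infinity), so the integral test applies.
Compute the improper integral int_{3}^infinity f(x) dx:
  antiderivative F(x) = -1/(7*x^7).
  As x -> infinity, F(x) -> 0 (since p = 8 > 1).
  So int = F(infinity) - F(3) = 0 - (-1/15309) = 1/15309.
  Finite, so by the integral test, the series converges.

converges


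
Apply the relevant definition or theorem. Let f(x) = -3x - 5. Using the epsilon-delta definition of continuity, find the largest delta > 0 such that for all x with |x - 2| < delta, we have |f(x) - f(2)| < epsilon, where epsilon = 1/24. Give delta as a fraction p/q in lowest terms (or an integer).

We compute f(2) = -3*(2) - 5 = -11.
|f(x) - f(2)| = |-3x - 5 - (-11)| = |-3(x - 2)| = 3|x - 2|.
We need 3|x - 2| < 1/24, i.e. |x - 2| < 1/24 / 3 = 1/72.
So any delta <= 1/72 works. Conversely, if delta > 1/72, then x = 2 + 1/72 satisfies |x - 2| = 1/72 < delta but |f(x) - f(2)| = 3 * 1/72 = 1/24, which is not < 1/24; so no larger delta works.
Hence the largest such delta is 1/72.

1/72


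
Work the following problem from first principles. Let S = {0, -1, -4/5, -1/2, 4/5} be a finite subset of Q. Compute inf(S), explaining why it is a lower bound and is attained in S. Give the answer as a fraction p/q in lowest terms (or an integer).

S is finite, so inf(S) = min(S).
Sorted increasing:
-1, -4/5, -1/2, 0, 4/5
The extremum is -1.
For every x in S, x >= -1. And -1 is in S, so it is attained.
Therefore inf(S) = -1.

-1


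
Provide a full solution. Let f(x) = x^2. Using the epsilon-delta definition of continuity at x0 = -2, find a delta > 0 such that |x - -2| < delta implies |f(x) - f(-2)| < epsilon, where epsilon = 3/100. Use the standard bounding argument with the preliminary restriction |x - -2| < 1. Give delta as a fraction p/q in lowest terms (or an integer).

Factor: |x^2 - (-2)^2| = |x - -2| * |x + -2|.
Impose |x - -2| < 1 first. Then |x + -2| = |(x - -2) + 2*(-2)| <= |x - -2| + 2*|-2| < 1 + 4 = 5.
So |x^2 - (-2)^2| < delta * 5.
We need delta * 5 <= 3/100, i.e. delta <= 3/100/5 = 3/500.
Since 3/500 < 1, this is tighter than 1; take delta = 3/500.
So delta = 3/500 works.

3/500


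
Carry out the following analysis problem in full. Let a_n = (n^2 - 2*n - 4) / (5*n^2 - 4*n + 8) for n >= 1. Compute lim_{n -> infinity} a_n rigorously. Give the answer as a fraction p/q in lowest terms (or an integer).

Divide numerator and denominator by n^2, the highest power:
numerator / n^2 = 1 - 2/n - 4/n^2
denominator / n^2 = 5 - 4/n + 8/n^2
As n -> infinity, all terms of the form c/n^k (k >= 1) tend to 0.
So numerator / n^2 -> 1 and denominator / n^2 -> 5.
Therefore lim a_n = 1/5.

1/5


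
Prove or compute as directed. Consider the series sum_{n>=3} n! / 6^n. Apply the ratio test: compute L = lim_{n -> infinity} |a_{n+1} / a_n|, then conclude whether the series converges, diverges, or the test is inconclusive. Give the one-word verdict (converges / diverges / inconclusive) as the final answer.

Let a_n denote the general term. Form the ratio a_{n+1}/a_n and simplify:
a_{n+1}/a_n = n/6 + 1/6
Take the limit as n -> infinity: L = infinity.
Since L = infinity > 1 (or L = infinity), the ratio test implies the series diverges.

diverges


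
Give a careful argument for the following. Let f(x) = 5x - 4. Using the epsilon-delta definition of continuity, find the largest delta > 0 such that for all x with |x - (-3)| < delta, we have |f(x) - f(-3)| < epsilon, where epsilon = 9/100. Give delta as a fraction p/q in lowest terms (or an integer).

We compute f(-3) = 5*(-3) - 4 = -19.
|f(x) - f(-3)| = |5x - 4 - (-19)| = |5(x - (-3))| = 5|x - (-3)|.
We need 5|x - (-3)| < 9/100, i.e. |x - (-3)| < 9/100 / 5 = 9/500.
So any delta <= 9/500 works. Conversely, if delta > 9/500, then x = -3 + 9/500 satisfies |x - (-3)| = 9/500 < delta but |f(x) - f(-3)| = 5 * 9/500 = 9/100, which is not < 9/100; so no larger delta works.
Hence the largest such delta is 9/500.

9/500


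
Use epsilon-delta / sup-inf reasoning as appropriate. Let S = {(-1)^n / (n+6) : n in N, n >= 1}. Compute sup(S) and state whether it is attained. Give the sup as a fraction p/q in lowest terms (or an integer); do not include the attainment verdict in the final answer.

Analysis:
- Values: -1/7, 1/8, -1/9, 1/10, -1/11, ...
- Positive terms (even n): 1/(2+6), 1/(4+6), ... decreasing -> max = 1/8 (n=2).
- Negative terms (odd n): -1/(1+6), -1/(3+6), ... increasing -> min = -1/7 (n=1).
- So sup = 1/8 (attained at n=2); inf = -1/7 (attained at n=1).
Conclusion: sup(S) = 1/8, attained in S.

1/8


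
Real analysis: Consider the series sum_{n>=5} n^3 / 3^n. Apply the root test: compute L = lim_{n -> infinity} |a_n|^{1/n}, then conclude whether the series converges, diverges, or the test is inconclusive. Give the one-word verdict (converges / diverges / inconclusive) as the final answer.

Let a_n denote the general term. Form |a_n|^(1/n) and simplify:
|a_n|^(1/n) = n^(3/n)/3
Take the limit as n -> infinity: L = 1/3.
Since L = 1/3 < 1, the root test implies convergence.

converges


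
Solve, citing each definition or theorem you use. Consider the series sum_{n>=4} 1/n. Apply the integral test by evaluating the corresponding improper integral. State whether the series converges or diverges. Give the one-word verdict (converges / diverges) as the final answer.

Let f(x) = 1/x. Then f is positive, continuous, and decreasing on [4, infinity), so the integral test applies.
Compute the improper integral int_{4}^infinity f(x) dx:
  antiderivative F(x) = log(x).
  As x -> infinity, log(x) -> infinity.
  So int = infinity - log(4) = infinity. By the integral test, the series diverges.

diverges


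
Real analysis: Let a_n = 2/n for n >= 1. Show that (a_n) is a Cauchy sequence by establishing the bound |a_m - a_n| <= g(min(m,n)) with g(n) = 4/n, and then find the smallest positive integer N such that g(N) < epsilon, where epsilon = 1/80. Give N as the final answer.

For any m, n >= 1, by the triangle inequality:
|a_m - a_n| = |2/m - 2/n| <= 2*1/m + 2*1/n <= 4/min(m,n).
So g(n) = 4/n bounds the Cauchy difference. Since g(n) -> 0, (a_n) is Cauchy.
Now solve g(N) < 1/80: 4/N < 1/80 <=> N > 4 / (1/80) = 320.
The smallest integer strictly greater than 320 is N = 321.
Check: g(321) = 4/321 = 4/321 < 1/80; g(320) = 1/80 >= 1/80. So N = 321.

321


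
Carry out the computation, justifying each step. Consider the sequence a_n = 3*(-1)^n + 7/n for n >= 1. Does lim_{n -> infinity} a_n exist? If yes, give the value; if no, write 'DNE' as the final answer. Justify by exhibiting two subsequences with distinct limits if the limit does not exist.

Examine the behaviour of a_n along subsequences.
a_{2k} = 3 + 7/(2k) -> 3. a_{2k+1} = -3 + 7/(2k+1) -> -3.
Since these two subsequential limits are 3 and -3, distinct, the full sequence cannot converge (a convergent sequence has all subsequences tending to the same limit). So lim a_n does not exist.

DNE


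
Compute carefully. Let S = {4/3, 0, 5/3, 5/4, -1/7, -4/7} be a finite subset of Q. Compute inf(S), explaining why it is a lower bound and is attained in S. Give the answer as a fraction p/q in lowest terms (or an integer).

S is finite, so inf(S) = min(S).
Sorted increasing:
-4/7, -1/7, 0, 5/4, 4/3, 5/3
The extremum is -4/7.
For every x in S, x >= -4/7. And -4/7 is in S, so it is attained.
Therefore inf(S) = -4/7.

-4/7


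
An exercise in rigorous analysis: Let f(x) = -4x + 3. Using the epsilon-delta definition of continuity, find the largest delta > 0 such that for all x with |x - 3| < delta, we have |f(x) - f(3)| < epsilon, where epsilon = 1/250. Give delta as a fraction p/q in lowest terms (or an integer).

We compute f(3) = -4*(3) + 3 = -9.
|f(x) - f(3)| = |-4x + 3 - (-9)| = |-4(x - 3)| = 4|x - 3|.
We need 4|x - 3| < 1/250, i.e. |x - 3| < 1/250 / 4 = 1/1000.
So any delta <= 1/1000 works. Conversely, if delta > 1/1000, then x = 3 + 1/1000 satisfies |x - 3| = 1/1000 < delta but |f(x) - f(3)| = 4 * 1/1000 = 1/250, which is not < 1/250; so no larger delta works.
Hence the largest such delta is 1/1000.

1/1000


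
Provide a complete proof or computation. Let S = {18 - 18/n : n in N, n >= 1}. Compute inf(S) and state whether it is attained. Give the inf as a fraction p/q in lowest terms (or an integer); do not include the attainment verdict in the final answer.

Analysis:
- Values: 0, 9, 12, 27/2, ... strictly increasing.
- Minimum is 0 (n=1); inf = 0 (attained).
- 18 - 18/n -> 18 from below; sup = 18, not attained.
Conclusion: inf(S) = 0, attained in S.

0


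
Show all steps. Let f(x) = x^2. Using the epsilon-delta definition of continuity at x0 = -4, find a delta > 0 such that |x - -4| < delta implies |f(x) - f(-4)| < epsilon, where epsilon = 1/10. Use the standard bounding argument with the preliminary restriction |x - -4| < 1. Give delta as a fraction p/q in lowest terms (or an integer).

Factor: |x^2 - (-4)^2| = |x - -4| * |x + -4|.
Impose |x - -4| < 1 first. Then |x + -4| = |(x - -4) + 2*(-4)| <= |x - -4| + 2*|-4| < 1 + 8 = 9.
So |x^2 - (-4)^2| < delta * 9.
We need delta * 9 <= 1/10, i.e. delta <= 1/10/9 = 1/90.
Since 1/90 < 1, this is tighter than 1; take delta = 1/90.
So delta = 1/90 works.

1/90


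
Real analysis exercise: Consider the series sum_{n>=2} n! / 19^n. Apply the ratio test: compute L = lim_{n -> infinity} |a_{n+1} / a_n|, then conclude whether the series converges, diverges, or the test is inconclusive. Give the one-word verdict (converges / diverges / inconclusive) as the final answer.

Let a_n denote the general term. Form the ratio a_{n+1}/a_n and simplify:
a_{n+1}/a_n = n/19 + 1/19
Take the limit as n -> infinity: L = infinity.
Since L = infinity > 1 (or L = infinity), the ratio test implies the series diverges.

diverges


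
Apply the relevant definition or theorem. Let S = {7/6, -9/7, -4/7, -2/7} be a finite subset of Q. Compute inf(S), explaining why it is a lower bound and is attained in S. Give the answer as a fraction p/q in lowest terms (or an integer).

S is finite, so inf(S) = min(S).
Sorted increasing:
-9/7, -4/7, -2/7, 7/6
The extremum is -9/7.
For every x in S, x >= -9/7. And -9/7 is in S, so it is attained.
Therefore inf(S) = -9/7.

-9/7


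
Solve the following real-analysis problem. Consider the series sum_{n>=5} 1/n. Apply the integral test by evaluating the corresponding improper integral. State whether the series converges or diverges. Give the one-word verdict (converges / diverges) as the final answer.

Let f(x) = 1/x. Then f is positive, continuous, and decreasing on [5, infinity), so the integral test applies.
Compute the improper integral int_{5}^infinity f(x) dx:
  antiderivative F(x) = log(x).
  As x -> infinity, log(x) -> infinity.
  So int = infinity - log(5) = infinity. By the integral test, the series diverges.

diverges


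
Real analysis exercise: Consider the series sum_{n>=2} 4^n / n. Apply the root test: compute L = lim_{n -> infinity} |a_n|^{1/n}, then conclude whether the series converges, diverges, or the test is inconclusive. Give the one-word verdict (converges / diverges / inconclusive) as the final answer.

Let a_n denote the general term. Form |a_n|^(1/n) and simplify:
|a_n|^(1/n) = 4/n^(1/n)
Take the limit as n -> infinity: L = 4.
Since L = 4 > 1, the root test implies divergence.

diverges


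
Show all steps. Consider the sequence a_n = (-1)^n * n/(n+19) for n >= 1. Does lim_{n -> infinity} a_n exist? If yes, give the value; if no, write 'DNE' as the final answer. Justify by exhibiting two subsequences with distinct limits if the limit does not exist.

Examine the behaviour of a_n along subsequences.
a_{2k} = 2k/(2k+19) -> 1. a_{2k+1} = -(2k+1)/(2k+20) -> -1.
Since these two subsequential limits are 1 and -1, distinct, the full sequence cannot converge (a convergent sequence has all subsequences tending to the same limit). So lim a_n does not exist.

DNE


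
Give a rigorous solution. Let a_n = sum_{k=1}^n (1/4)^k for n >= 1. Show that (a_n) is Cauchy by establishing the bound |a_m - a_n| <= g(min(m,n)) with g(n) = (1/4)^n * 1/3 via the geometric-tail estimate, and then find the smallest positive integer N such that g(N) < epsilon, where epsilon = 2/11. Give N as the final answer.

For m > n >= 1: |a_m - a_n| = sum_{k=n+1}^m (1/4)^k < sum_{k=n+1}^infinity (1/4)^k = (1/4)^(n+1) / (1 - 1/4) = (1/4)^n * (1/4) * (4/3) = (1/4)^n * 1/3.
So g(n) = (1/4)^n / 3. Since g(n) -> 0, (a_n) is Cauchy.
Now solve g(N) < 2/11: (1/4)^N / 3 < 2/11 <=> 4^N > 1 / (3 * 2/11) = 11/6.
Check powers of 4: 4^0 = 1 <= 11/6, 4^1 = 4 > 11/6.
So the smallest such N is 1. Check: g(1) = 1/(3 * 4) = 1/12 < 2/11.

1


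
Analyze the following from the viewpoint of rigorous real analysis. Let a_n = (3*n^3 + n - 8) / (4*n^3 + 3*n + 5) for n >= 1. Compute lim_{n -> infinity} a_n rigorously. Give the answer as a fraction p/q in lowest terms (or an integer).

Divide numerator and denominator by n^3, the highest power:
numerator / n^3 = 3 + n^(-2) - 8/n^3
denominator / n^3 = 4 + 3/n^2 + 5/n^3
As n -> infinity, all terms of the form c/n^k (k >= 1) tend to 0.
So numerator / n^3 -> 3 and denominator / n^3 -> 4.
Therefore lim a_n = 3/4.

3/4


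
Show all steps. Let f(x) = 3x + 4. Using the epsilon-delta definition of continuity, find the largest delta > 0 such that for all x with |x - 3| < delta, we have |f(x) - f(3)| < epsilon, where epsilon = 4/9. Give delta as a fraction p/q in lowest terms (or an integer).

We compute f(3) = 3*(3) + 4 = 13.
|f(x) - f(3)| = |3x + 4 - (13)| = |3(x - 3)| = 3|x - 3|.
We need 3|x - 3| < 4/9, i.e. |x - 3| < 4/9 / 3 = 4/27.
So any delta <= 4/27 works. Conversely, if delta > 4/27, then x = 3 + 4/27 satisfies |x - 3| = 4/27 < delta but |f(x) - f(3)| = 3 * 4/27 = 4/9, which is not < 4/9; so no larger delta works.
Hence the largest such delta is 4/27.

4/27


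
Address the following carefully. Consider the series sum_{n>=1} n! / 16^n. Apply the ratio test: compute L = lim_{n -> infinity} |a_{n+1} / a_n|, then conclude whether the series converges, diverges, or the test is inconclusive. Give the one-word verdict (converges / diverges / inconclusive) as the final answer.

Let a_n denote the general term. Form the ratio a_{n+1}/a_n and simplify:
a_{n+1}/a_n = n/16 + 1/16
Take the limit as n -> infinity: L = infinity.
Since L = infinity > 1 (or L = infinity), the ratio test implies the series diverges.

diverges


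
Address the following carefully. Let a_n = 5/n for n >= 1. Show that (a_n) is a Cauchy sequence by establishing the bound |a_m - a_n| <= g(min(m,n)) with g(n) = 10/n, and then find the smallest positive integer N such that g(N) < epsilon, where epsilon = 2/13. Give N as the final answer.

For any m, n >= 1, by the triangle inequality:
|a_m - a_n| = |5/m - 5/n| <= 5*1/m + 5*1/n <= 10/min(m,n).
So g(n) = 10/n bounds the Cauchy difference. Since g(n) -> 0, (a_n) is Cauchy.
Now solve g(N) < 2/13: 10/N < 2/13 <=> N > 10 / (2/13) = 65.
The smallest integer strictly greater than 65 is N = 66.
Check: g(66) = 10/66 = 5/33 < 2/13; g(65) = 2/13 >= 2/13. So N = 66.

66


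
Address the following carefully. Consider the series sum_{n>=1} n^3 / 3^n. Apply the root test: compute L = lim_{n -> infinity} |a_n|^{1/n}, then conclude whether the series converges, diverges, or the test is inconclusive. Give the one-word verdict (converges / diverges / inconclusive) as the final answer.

Let a_n denote the general term. Form |a_n|^(1/n) and simplify:
|a_n|^(1/n) = n^(3/n)/3
Take the limit as n -> infinity: L = 1/3.
Since L = 1/3 < 1, the root test implies convergence.

converges


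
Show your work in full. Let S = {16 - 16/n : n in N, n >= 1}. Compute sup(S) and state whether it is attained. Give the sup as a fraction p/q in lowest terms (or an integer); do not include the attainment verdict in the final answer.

Analysis:
- Values: 0, 8, 32/3, 12, ... strictly increasing.
- Minimum is 0 (n=1); inf = 0 (attained).
- 16 - 16/n -> 16 from below; sup = 16, not attained.
Conclusion: sup(S) = 16, not attained in S.

16


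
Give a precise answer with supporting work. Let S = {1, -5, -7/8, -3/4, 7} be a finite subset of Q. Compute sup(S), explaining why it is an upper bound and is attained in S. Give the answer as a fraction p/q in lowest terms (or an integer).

S is finite, so sup(S) = max(S).
Sorted decreasing:
7, 1, -3/4, -7/8, -5
The extremum is 7.
For every x in S, x <= 7. And 7 is in S, so it is attained.
Therefore sup(S) = 7.

7


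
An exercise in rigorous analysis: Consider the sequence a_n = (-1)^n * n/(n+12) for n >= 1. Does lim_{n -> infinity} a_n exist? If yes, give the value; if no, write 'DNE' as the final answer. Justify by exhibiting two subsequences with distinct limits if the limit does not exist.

Examine the behaviour of a_n along subsequences.
a_{2k} = 2k/(2k+12) -> 1. a_{2k+1} = -(2k+1)/(2k+13) -> -1.
Since these two subsequential limits are 1 and -1, distinct, the full sequence cannot converge (a convergent sequence has all subsequences tending to the same limit). So lim a_n does not exist.

DNE


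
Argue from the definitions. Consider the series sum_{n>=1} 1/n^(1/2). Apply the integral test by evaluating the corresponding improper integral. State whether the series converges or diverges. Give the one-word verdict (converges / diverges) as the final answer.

Let f(x) = 1/sqrt(x). Then f is positive, continuous, and decreasing on [1, infinity), so the integral test applies.
Compute the improper integral int_{1}^infinity f(x) dx:
  antiderivative F(x) = 2*sqrt(x).
  As x -> infinity, F(x) -> infinity (since p = 1/2 < 1).
  So the integral diverges. By the integral test, the series diverges.

diverges


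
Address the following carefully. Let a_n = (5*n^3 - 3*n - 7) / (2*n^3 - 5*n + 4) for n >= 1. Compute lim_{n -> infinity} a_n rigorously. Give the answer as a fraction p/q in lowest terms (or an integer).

Divide numerator and denominator by n^3, the highest power:
numerator / n^3 = 5 - 3/n^2 - 7/n^3
denominator / n^3 = 2 - 5/n^2 + 4/n^3
As n -> infinity, all terms of the form c/n^k (k >= 1) tend to 0.
So numerator / n^3 -> 5 and denominator / n^3 -> 2.
Therefore lim a_n = 5/2.

5/2


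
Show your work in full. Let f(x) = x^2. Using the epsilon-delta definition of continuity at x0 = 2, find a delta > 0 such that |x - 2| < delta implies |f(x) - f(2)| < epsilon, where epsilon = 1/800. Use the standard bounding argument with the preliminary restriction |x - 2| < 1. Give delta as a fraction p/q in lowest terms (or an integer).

Factor: |x^2 - (2)^2| = |x - 2| * |x + 2|.
Impose |x - 2| < 1 first. Then |x + 2| = |(x - 2) + 2*(2)| <= |x - 2| + 2*|2| < 1 + 4 = 5.
So |x^2 - (2)^2| < delta * 5.
We need delta * 5 <= 1/800, i.e. delta <= 1/800/5 = 1/4000.
Since 1/4000 < 1, this is tighter than 1; take delta = 1/4000.
So delta = 1/4000 works.

1/4000
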